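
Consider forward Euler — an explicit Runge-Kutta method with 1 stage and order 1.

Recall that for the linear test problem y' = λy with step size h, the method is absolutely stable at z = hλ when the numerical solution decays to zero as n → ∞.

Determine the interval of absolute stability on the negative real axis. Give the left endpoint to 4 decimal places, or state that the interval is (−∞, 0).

Test eqn y'=λy, z=hλ:
  order 1, 1-stage ⇒ R(z)=1+z
  (e.g. R(-1.46)=-0.46000, |R|=0.46000)

Solve |R(x)|<1 on ℝ⁻.
x=-1.46: |R|=0.4600
|R(-1.77)|=0.7700 |R(-1.2)|=0.2000 |R(-1.08)|=0.0800
Bisect:
  x_lo=-2.3738 |R|=1.3738  x_hi=-0.2242 |R|=0.7758
  mid=-1.29897 |R|=0.29897 →hi
  mid=-1.83637 |R|=0.83637 →hi
  mid=-2.10507 |R|=1.10507 →lo
  mid=-1.97072 |R|=0.97072 →hi
  mid=-2.03790 |R|=1.03790 →lo
  mid=-2.00431 |R|=1.00431 →lo
  mid=-1.98752 |R|=0.98752 →hi
  mid=-1.99591 |R|=0.99591 →hi
  mid=-2.00011 |R|=1.00011 →lo
  ...
  [-2.00011,-1.99998] ⇒ x*=-2.0000
So |R|<1 on (-2.0000, 0).

(-2.0000, 0).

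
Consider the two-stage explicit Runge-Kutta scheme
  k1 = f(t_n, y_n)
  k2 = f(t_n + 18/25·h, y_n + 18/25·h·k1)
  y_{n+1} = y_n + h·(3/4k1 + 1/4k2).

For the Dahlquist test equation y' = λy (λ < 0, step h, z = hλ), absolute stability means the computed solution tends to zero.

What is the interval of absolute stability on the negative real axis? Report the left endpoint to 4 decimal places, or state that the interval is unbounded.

Set f=λy, z=hλ:
  k1=λy_n ⇒ h·k1=z·y_n;  k2=λ(1+18/25z)y_n ⇒ h·k2=z(1+18/25z)y_n
  y_{n+1}/y_n = 1 + 3/4z + 1/4z(1+18/25z) = 1 + z + 9/50z²
  Hence R(z) = 1 + z + 9/50z².

Find x<0 with |R(x)|<1.
x=-0.81: |R|=0.3081
R=1: x+9/50x²=0 ⇒ x=−50/9=-5.5556; min R=1−1/(4·9/50)=-0.3889>−1
Confirm numerically:
  x=-4.920: |R|=0.43715 <1
  x=-4.756: |R|=0.31552 <1
  x=-4.282: |R|=0.01839 <1
  x=-4.073: |R|=0.08692 <1
  x=-6.036: |R|=1.52199 >1
  x=-5.953: |R|=1.42588 >1
So |R|<1 on (-5.5556, 0).

(-5.5556, 0).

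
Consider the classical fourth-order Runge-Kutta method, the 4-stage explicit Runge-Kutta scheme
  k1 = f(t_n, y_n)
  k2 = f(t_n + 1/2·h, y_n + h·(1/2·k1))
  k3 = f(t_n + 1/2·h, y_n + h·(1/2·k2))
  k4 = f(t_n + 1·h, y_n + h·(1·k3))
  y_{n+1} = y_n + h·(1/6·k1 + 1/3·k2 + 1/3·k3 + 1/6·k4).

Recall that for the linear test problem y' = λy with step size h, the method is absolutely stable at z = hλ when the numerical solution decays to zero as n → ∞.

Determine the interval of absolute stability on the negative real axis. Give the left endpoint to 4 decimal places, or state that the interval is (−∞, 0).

(-2.7853, 0).

With y'=λy (z=hλ):
  order 4, 4-stage ⇒ R(z)=1+z+z^2/2+z^3/6+z^4/24
  (e.g. R(-0.76)=0.46954, |R|=0.46954)

Solve |R(x)|<1 on ℝ⁻.
x=-0.76: |R|=0.4695
|R(-2.96)|=1.2970 |R(-1.26)|=0.3054 |R(-0.53)|=0.5889
Bisect:
  x_lo=-3.1389 |R|=1.6779  x_hi=-0.2287 |R|=0.7956
  mid=-1.68382 |R|=0.27307 →hi
  mid=-2.41137 |R|=0.56786 →hi
  mid=-2.77514 |R|=0.98480 →hi
  mid=-2.95703 |R|=1.29134 →lo
  mid=-2.86608 |R|=1.12880 →lo
  mid=-2.82061 |R|=1.05457 →lo
  mid=-2.79788 |R|=1.01914 →lo
  ...
  [-2.78544,-2.78527] ⇒ x*=-2.7853
So |R|<1 on (-2.7853, 0).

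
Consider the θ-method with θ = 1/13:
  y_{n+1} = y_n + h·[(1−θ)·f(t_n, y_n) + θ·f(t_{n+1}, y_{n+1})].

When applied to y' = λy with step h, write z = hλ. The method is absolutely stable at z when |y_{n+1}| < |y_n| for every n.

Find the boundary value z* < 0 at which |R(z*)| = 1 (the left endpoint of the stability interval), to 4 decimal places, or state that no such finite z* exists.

On y'=λy, z=hλ:
  y_{n+1} = y_n + z·[12/13·y_n + 1/13·y_{n+1}] ⇒ (1 − 1/13z)y_{n+1} = (1 + 12/13z)y_n
  ⇒ R(z) = (1 + 12/13z)/(1 − 1/13z).

Solve |R(x)|<1 on ℝ⁻.
x=-1.62: |R|=0.4405
R=−1: 1+12/13x = −1+1/13x ⇒ -11/13x=2 ⇒ x=2/(-11/13)=-2.3636
Confirm numerically:
  x=-2.109: |R|=0.81461 <1
  x=-2.084: |R|=0.79608 <1
  x=-1.226: |R|=0.12034 <1
  x=-2.723: |R|=1.25142 >1
  x=-2.704: |R|=1.23841 >1
  x=-2.396: |R|=1.02312 >1
Interval (-2.3636, 0).

z* = -2.3636.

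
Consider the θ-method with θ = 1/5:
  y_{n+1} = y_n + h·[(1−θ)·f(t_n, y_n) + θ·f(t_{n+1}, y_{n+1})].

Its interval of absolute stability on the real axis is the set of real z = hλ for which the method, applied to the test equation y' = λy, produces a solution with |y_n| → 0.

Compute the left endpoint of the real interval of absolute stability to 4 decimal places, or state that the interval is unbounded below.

Set f=λy, z=hλ:
  y_{n+1} = y_n + z·[4/5·y_n + 1/5·y_{n+1}] ⇒ (1 − 1/5z)y_{n+1} = (1 + 4/5z)y_n
  ⇒ R(z) = (1 + 4/5z)/(1 − 1/5z).

Boundary: |R(x)|=1, x<0.
x=-1.14: |R|=0.0717
R=−1: 1+4/5x = −1+1/5x ⇒ -3/5x=2 ⇒ x=2/(-3/5)=-3.3333
Confirm numerically:
  x=-2.854: |R|=0.81691 <1
  x=-2.670: |R|=0.74055 <1
  x=-1.947: |R|=0.40132 <1
  x=-1.816: |R|=0.33216 <1
  x=-3.931: |R|=1.20076 >1
  x=-3.876: |R|=1.18342 >1
  x=-3.743: |R|=1.14057 >1
Stable set (-3.3333, 0).

z* = -3.3333.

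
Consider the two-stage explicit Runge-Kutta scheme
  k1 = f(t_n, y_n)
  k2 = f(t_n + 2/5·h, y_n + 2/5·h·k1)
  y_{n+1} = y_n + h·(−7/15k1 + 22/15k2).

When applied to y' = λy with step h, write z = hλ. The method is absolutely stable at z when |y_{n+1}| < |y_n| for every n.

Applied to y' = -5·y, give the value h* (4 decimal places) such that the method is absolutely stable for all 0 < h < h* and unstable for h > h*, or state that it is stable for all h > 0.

With y'=λy (z=hλ):
  k1=λy_n ⇒ h·k1=z·y_n;  k2=λ(1+2/5z)y_n ⇒ h·k2=z(1+2/5z)y_n
  y_{n+1}/y_n = 1 − 7/15z + 22/15z(1+2/5z) = 1 + z + 44/75z²
  Hence R(z) = 1 + z + 44/75z².

Solve |R(x)|<1 on ℝ⁻.
x=-1.45: |R|=0.7835
R=1: x+44/75x²=0 ⇒ x=−75/44=-1.7045; min R=1−1/(4·44/75)=0.5739>−1
Confirm numerically:
  x=-1.285: |R|=0.68372 <1
  x=-1.168: |R|=0.63234 <1
  x=-0.931: |R|=0.57750 <1
  x=-2.078: |R|=1.45528 >1
  x=-2.066: |R|=1.43810 >1
  x=-2.045: |R|=1.40845 >1
Stable set (-1.7045, 0).

(-1.7045,0); λ=-5 ⇒ h* = (75/44)/5 = 0.3409.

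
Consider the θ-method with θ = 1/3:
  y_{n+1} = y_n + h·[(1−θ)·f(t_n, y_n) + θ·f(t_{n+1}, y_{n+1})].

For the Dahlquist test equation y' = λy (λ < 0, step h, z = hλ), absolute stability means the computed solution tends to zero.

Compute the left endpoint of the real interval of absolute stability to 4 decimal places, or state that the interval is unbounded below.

With y'=λy (z=hλ):
  y_{n+1} = y_n + z·[2/3·y_n + 1/3·y_{n+1}] ⇒ (1 − 1/3z)y_{n+1} = (1 + 2/3z)y_n
  ⇒ R(z) = (1 + 2/3z)/(1 − 1/3z).

Need |R(x)|<1, x<0.
x=-1.03: |R|=0.2333
R=−1: 1+2/3x = −1+1/3x ⇒ -1/3x=2 ⇒ x=2/(-1/3)=-6.0000
Confirm numerically:
  x=-5.949: |R|=0.99430 <1
  x=-5.173: |R|=0.89881 <1
  x=-4.160: |R|=0.74302 <1
  x=-6.511: |R|=1.05373 >1
  x=-6.405: |R|=1.04306 >1
  x=-6.048: |R|=1.00531 >1
Stable set (-6.0000, 0).

left endpoint -6.0000.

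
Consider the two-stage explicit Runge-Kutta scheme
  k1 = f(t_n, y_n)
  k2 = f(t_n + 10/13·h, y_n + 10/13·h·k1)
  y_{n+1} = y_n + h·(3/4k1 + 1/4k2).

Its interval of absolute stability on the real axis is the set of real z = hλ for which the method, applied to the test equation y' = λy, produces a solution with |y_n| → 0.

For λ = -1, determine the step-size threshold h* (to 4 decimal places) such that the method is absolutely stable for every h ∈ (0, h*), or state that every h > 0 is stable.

Set f=λy, z=hλ:
  k1=λy_n ⇒ h·k1=z·y_n;  k2=λ(1+10/13z)y_n ⇒ h·k2=z(1+10/13z)y_n
  y_{n+1}/y_n = 1 + 3/4z + 1/4z(1+10/13z) = 1 + z + 5/26z²
  ⇒ R(z) = 1 + z + 5/26z².

Boundary: |R(x)|=1, x<0.
x=-0.91: |R|=0.2492
R=1: x+5/26x²=0 ⇒ x=−26/5=-5.2000; min R=1−1/(4·5/26)=-0.3000>−1
Confirm numerically:
  x=-3.611: |R|=0.10344 <1
  x=-3.411: |R|=0.17352 <1
  x=-2.586: |R|=0.29996 <1
  x=-5.536: |R|=1.35771 >1
  x=-5.406: |R|=1.21416 >1
  x=-5.383: |R|=1.18944 >1
Interval (-5.2000, 0).

(-5.2000,0); λ=-1 ⇒ h* = (26/5)/1 = 5.2000.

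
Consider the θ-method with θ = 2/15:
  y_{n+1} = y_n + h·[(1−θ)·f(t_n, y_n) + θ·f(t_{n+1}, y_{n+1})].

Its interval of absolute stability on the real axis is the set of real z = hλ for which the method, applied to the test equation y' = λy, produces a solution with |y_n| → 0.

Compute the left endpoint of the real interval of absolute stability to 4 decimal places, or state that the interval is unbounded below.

left endpoint -2.7273.

With y'=λy (z=hλ):
  y_{n+1} = y_n + z·[13/15·y_n + 2/15·y_{n+1}] ⇒ (1 − 2/15z)y_{n+1} = (1 + 13/15z)y_n
  Hence R(z) = (1 + 13/15z)/(1 − 2/15z).

Find x<0 with |R(x)|<1.
x=-0.8: |R|=0.2771
R=−1: 1+13/15x = −1+2/15x ⇒ -11/15x=2 ⇒ x=2/(-11/15)=-2.7273
Confirm numerically:
  x=-2.079: |R|=0.62778 <1
  x=-1.760: |R|=0.42549 <1
  x=-1.202: |R|=0.03597 <1
  x=-3.061: |R|=1.17380 >1
  x=-3.010: |R|=1.14795 >1
  x=-3.008: |R|=1.14694 >1
Stable set (-2.7273, 0).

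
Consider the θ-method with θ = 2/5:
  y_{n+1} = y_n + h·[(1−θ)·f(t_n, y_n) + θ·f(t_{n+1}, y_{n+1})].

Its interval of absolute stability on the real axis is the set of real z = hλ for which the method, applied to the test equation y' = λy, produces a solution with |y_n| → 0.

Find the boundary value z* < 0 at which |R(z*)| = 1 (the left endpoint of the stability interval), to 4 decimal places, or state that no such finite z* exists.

left endpoint -10.0000.

Test eqn y'=λy, z=hλ:
  y_{n+1} = y_n + z·[3/5·y_n + 2/5·y_{n+1}] ⇒ (1 − 2/5z)y_{n+1} = (1 + 3/5z)y_n
  ⇒ R(z) = (1 + 3/5z)/(1 − 2/5z).

Need |R(x)|<1, x<0.
x=-1.52: |R|=0.0547
R=−1: 1+3/5x = −1+2/5x ⇒ -1/5x=2 ⇒ x=2/(-1/5)=-10.0000
Confirm numerically:
  x=-7.198: |R|=0.85554 <1
  x=-6.875: |R|=0.83333 <1
  x=-6.249: |R|=0.78563 <1
  x=-5.604: |R|=0.72878 <1
  x=-10.220: |R|=1.00865 >1
  x=-10.145: |R|=1.00573 >1
Interval (-10.0000, 0).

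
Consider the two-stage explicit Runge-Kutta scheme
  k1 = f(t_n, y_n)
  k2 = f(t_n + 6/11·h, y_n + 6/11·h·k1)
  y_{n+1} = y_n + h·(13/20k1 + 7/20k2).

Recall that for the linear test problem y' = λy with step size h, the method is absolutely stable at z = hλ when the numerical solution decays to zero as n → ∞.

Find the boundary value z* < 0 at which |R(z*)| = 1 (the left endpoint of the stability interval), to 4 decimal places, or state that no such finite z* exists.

With y'=λy (z=hλ):
  k1=λy_n ⇒ h·k1=z·y_n;  k2=λ(1+6/11z)y_n ⇒ h·k2=z(1+6/11z)y_n
  y_{n+1}/y_n = 1 + 13/20z + 7/20z(1+6/11z) = 1 + z + 21/110z²
  R(z) = 1 + z + 21/110z².

Find x<0 with |R(x)|<1.
x=-0.85: |R|=0.2879
R=1: x+21/110x²=0 ⇒ x=−110/21=-5.2381; min R=1−1/(4·21/110)=-0.3095>−1
Confirm numerically:
  x=-4.681: |R|=0.50215 <1
  x=-4.246: |R|=0.19581 <1
  x=-2.760: |R|=0.30573 <1
  x=-2.134: |R|=0.26461 <1
  x=-5.583: |R|=1.36762 >1
  x=-5.409: |R|=1.17648 >1
  x=-5.260: |R|=1.02200 >1
Interval (-5.2381, 0).

z* = -5.2381.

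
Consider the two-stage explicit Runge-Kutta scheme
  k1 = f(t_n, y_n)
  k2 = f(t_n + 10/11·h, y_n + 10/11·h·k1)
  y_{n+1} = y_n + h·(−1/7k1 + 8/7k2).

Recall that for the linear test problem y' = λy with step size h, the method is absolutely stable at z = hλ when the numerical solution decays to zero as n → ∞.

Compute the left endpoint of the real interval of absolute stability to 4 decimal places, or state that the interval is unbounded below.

left endpoint -0.9625.

On y'=λy, z=hλ:
  k1=λy_n ⇒ h·k1=z·y_n;  k2=λ(1+10/11z)y_n ⇒ h·k2=z(1+10/11z)y_n
  y_{n+1}/y_n = 1 − 1/7z + 8/7z(1+10/11z) = 1 + z + 80/77z²
  R(z) = 1 + z + 80/77z².

Solve |R(x)|<1 on ℝ⁻.
x=-1.11: |R|=1.1701
R=1: x+80/77x²=0 ⇒ x=−77/80=-0.9625; min R=1−1/(4·80/77)=0.7594>−1
Confirm numerically:
  x=-0.783: |R|=0.85398 <1
  x=-0.717: |R|=0.81712 <1
  x=-0.595: |R|=0.77282 <1
  x=-0.449: |R|=0.76046 <1
  x=-1.352: |R|=1.54712 >1
  x=-1.234: |R|=1.34808 >1
  x=-1.002: |R|=1.04112 >1
So |R|<1 on (-0.9625, 0).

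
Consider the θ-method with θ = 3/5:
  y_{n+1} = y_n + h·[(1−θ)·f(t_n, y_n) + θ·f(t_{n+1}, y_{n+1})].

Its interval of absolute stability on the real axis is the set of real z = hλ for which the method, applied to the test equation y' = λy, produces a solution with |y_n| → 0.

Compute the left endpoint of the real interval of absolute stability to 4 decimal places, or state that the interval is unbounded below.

On y'=λy, z=hλ:
  y_{n+1} = y_n + z·[2/5·y_n + 3/5·y_{n+1}] ⇒ (1 − 3/5z)y_{n+1} = (1 + 2/5z)y_n
  R(z) = (1 + 2/5z)/(1 − 3/5z).

Need |R(x)|<1, x<0.
x=-1.01: |R|=0.3711
x=-2: |R|=0.0909
x=-10: |R|=0.4286
x=-100: |R|=0.6393
θ=3/5≥1/2 ⇒ |1+2/5x|<|1−3/5x| ∀x<0 ⇒ unbounded interval.

unbounded; (−∞, 0).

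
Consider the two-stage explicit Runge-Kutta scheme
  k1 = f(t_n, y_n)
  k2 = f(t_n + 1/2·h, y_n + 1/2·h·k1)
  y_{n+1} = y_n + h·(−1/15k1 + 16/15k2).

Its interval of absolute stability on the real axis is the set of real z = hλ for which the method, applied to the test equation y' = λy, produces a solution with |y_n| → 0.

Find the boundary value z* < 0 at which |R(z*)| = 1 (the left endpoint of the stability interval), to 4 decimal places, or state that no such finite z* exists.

left endpoint -1.8750.

On y'=λy, z=hλ:
  k1=λy_n ⇒ h·k1=z·y_n;  k2=λ(1+1/2z)y_n ⇒ h·k2=z(1+1/2z)y_n
  y_{n+1}/y_n = 1 − 1/15z + 16/15z(1+1/2z) = 1 + z + 8/15z²
  Hence R(z) = 1 + z + 8/15z².

Solve |R(x)|<1 on ℝ⁻.
x=-1.08: |R|=0.5421
R=1: x+8/15x²=0 ⇒ x=−15/8=-1.8750; min R=1−1/(4·8/15)=0.5312>−1
Confirm numerically:
  x=-1.746: |R|=0.87988 <1
  x=-1.737: |R|=0.87216 <1
  x=-1.627: |R|=0.78480 <1
  x=-2.103: |R|=1.25572 >1
  x=-1.989: |R|=1.12093 >1
Interval (-1.8750, 0).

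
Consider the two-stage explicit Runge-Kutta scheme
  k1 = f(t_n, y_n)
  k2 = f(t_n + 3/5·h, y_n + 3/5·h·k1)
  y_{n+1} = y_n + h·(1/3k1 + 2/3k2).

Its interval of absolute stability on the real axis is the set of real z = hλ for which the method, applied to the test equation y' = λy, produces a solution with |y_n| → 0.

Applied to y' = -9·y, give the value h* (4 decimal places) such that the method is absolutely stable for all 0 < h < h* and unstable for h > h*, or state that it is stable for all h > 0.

Test eqn y'=λy, z=hλ:
  k1=λy_n ⇒ h·k1=z·y_n;  k2=λ(1+3/5z)y_n ⇒ h·k2=z(1+3/5z)y_n
  y_{n+1}/y_n = 1 + 1/3z + 2/3z(1+3/5z) = 1 + z + 2/5z²
  so R(z) = 1 + z + 2/5z².

Need |R(x)|<1, x<0.
x=-1.78: |R|=0.4874
R=1: x+2/5x²=0 ⇒ x=−5/2=-2.5000; min R=1−1/(4·2/5)=0.3750>−1
Confirm numerically:
  x=-2.370: |R|=0.87676 <1
  x=-2.238: |R|=0.76546 <1
  x=-2.076: |R|=0.64791 <1
  x=-2.990: |R|=1.58604 >1
  x=-2.723: |R|=1.24289 >1
Interval (-2.5000, 0).

(-2.5000,0); λ=-9 ⇒ h* = (5/2)/9 = 0.2778.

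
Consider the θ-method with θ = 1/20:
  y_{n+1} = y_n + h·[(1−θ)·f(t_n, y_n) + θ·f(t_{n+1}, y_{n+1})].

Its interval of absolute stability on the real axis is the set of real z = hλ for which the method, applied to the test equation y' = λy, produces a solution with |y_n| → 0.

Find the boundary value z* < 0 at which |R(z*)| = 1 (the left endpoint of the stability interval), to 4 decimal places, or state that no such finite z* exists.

z* = -2.2222.

With y'=λy (z=hλ):
  y_{n+1} = y_n + z·[19/20·y_n + 1/20·y_{n+1}] ⇒ (1 − 1/20z)y_{n+1} = (1 + 19/20z)y_n
  Hence R(z) = (1 + 19/20z)/(1 − 1/20z).

Need |R(x)|<1, x<0.
x=-1.09: |R|=0.0337
R=−1: 1+19/20x = −1+1/20x ⇒ -9/10x=2 ⇒ x=2/(-9/10)=-2.2222
Confirm numerically:
  x=-2.087: |R|=0.88980 <1
  x=-1.313: |R|=0.23211 <1
  x=-1.292: |R|=0.21360 <1
  x=-1.084: |R|=0.02827 <1
  x=-2.623: |R|=1.31888 >1
  x=-2.603: |R|=1.30323 >1
  x=-2.412: |R|=1.15242 >1
So |R|<1 on (-2.2222, 0).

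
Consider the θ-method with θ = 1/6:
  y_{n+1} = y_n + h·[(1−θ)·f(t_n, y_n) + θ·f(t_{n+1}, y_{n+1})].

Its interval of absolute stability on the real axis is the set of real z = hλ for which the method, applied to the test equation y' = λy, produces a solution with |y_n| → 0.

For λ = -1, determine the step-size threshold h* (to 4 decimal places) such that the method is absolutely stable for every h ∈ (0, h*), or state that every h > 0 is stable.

(-3.0000,0); λ=-1 ⇒ h* = (3)/1 = 3.0000.

Set f=λy, z=hλ:
  y_{n+1} = y_n + z·[5/6·y_n + 1/6·y_{n+1}] ⇒ (1 − 1/6z)y_{n+1} = (1 + 5/6z)y_n
  Hence R(z) = (1 + 5/6z)/(1 − 1/6z).

Need |R(x)|<1, x<0.
x=-1.42: |R|=0.1482
R=−1: 1+5/6x = −1+1/6x ⇒ -2/3x=2 ⇒ x=2/(-2/3)=-3.0000
Confirm numerically:
  x=-2.615: |R|=0.82124 <1
  x=-2.177: |R|=0.59741 <1
  x=-1.818: |R|=0.39524 <1
  x=-3.273: |R|=1.11776 >1
  x=-3.180: |R|=1.07843 >1
  x=-3.150: |R|=1.06557 >1
Stable set (-3.0000, 0).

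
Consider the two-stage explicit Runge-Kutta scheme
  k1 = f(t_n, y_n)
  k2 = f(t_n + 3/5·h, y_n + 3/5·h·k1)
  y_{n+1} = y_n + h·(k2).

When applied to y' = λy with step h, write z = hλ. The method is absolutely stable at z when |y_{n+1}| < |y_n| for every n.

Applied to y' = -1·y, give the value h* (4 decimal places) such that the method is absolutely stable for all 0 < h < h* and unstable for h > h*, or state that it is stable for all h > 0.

On y'=λy, z=hλ:
  k1=λy_n ⇒ h·k1=z·y_n;  k2=λ(1+3/5z)y_n ⇒ h·k2=z(1+3/5z)y_n
  y_{n+1}/y_n = 1 + z(1+3/5z) = 1 + z + 3/5z²
  R(z) = 1 + z + 3/5z².

Boundary: |R(x)|=1, x<0.
x=-0.74: |R|=0.5886
R=1: x+3/5x²=0 ⇒ x=−5/3=-1.6667; min R=1−1/(4·3/5)=0.5833>−1
Confirm numerically:
  x=-1.394: |R|=0.77194 <1
  x=-1.206: |R|=0.66666 <1
  x=-1.049: |R|=0.61124 <1
  x=-0.747: |R|=0.58781 <1
  x=-2.004: |R|=1.40561 >1
  x=-1.717: |R|=1.05185 >1
  x=-1.695: |R|=1.02881 >1
So |R|<1 on (-1.6667, 0).

(-1.6667,0); λ=-1 ⇒ h* = (5/3)/1 = 1.6667.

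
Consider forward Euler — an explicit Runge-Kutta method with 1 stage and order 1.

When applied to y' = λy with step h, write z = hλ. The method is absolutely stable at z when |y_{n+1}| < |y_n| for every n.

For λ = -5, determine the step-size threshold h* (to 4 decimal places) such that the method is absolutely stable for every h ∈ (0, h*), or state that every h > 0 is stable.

With y'=λy (z=hλ):
  order 1, 1-stage ⇒ R(z)=1+z
  (e.g. R(-0.9)=0.10000, |R|=0.10000)

Need |R(x)|<1, x<0.
x=-0.9: |R|=0.1000
|R(-1.92)|=0.9200 |R(-1.42)|=0.4200 |R(-0.59)|=0.4100
Bisect:
  x_lo=-2.5690 |R|=1.5690  x_hi=-0.2213 |R|=0.7787
  mid=-1.39517 |R|=0.39517 →hi
  mid=-1.98208 |R|=0.98208 →hi
  mid=-2.27554 |R|=1.27554 →lo
  mid=-2.12881 |R|=1.12881 →lo
  mid=-2.05545 |R|=1.05545 →lo
  mid=-2.01876 |R|=1.01876 →lo
  mid=-2.00042 |R|=1.00042 →lo
  ...
  [-2.00014,-1.99999] ⇒ x*=-2.0000
Stable set (-2.0000, 0).

(-2.0000,0); λ=-5 ⇒ h* = 0.4000.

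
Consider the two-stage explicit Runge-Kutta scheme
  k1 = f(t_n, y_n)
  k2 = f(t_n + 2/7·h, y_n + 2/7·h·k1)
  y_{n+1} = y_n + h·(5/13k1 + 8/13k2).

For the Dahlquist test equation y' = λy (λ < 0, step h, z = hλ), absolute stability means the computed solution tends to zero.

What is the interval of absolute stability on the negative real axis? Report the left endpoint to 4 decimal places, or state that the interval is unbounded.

z∈(-5.6875,0).

Test eqn y'=λy, z=hλ:
  k1=λy_n ⇒ h·k1=z·y_n;  k2=λ(1+2/7z)y_n ⇒ h·k2=z(1+2/7z)y_n
  y_{n+1}/y_n = 1 + 5/13z + 8/13z(1+2/7z) = 1 + z + 16/91z²
  R(z) = 1 + z + 16/91z².

Boundary: |R(x)|=1, x<0.
x=-1.79: |R|=0.2266
R=1: x+16/91x²=0 ⇒ x=−91/16=-5.6875; min R=1−1/(4·16/91)=-0.4219>−1
Confirm numerically:
  x=-4.784: |R|=0.24003 <1
  x=-4.459: |R|=0.03686 <1
  x=-3.300: |R|=0.38527 <1
  x=-5.985: |R|=1.31306 >1
  x=-5.981: |R|=1.30865 >1
Interval (-5.6875, 0).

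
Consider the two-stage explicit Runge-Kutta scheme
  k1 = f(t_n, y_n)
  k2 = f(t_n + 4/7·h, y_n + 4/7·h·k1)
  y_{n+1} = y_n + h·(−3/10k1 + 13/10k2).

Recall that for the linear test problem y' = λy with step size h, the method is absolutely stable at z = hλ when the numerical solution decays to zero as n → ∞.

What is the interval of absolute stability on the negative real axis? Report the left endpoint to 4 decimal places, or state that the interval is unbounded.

On y'=λy, z=hλ:
  k1=λy_n ⇒ h·k1=z·y_n;  k2=λ(1+4/7z)y_n ⇒ h·k2=z(1+4/7z)y_n
  y_{n+1}/y_n = 1 − 3/10z + 13/10z(1+4/7z) = 1 + z + 26/35z²
  R(z) = 1 + z + 26/35z².

Boundary: |R(x)|=1, x<0.
x=-0.99: |R|=0.7381
R=1: x+26/35x²=0 ⇒ x=−35/26=-1.3462; min R=1−1/(4·26/35)=0.6635>−1
Confirm numerically:
  x=-1.217: |R|=0.88324 <1
  x=-1.188: |R|=0.86043 <1
  x=-0.785: |R|=0.67277 <1
  x=-0.567: |R|=0.67182 <1
  x=-1.898: |R|=1.77807 >1
  x=-1.724: |R|=1.48390 >1
So |R|<1 on (-1.3462, 0).

z∈(-1.3462,0).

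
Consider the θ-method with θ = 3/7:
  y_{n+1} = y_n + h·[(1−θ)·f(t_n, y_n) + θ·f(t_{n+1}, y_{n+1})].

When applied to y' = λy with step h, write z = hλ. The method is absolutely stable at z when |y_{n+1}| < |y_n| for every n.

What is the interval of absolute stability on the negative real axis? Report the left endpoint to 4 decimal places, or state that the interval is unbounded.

Test eqn y'=λy, z=hλ:
  y_{n+1} = y_n + z·[4/7·y_n + 3/7·y_{n+1}] ⇒ (1 − 3/7z)y_{n+1} = (1 + 4/7z)y_n
  so R(z) = (1 + 4/7z)/(1 − 3/7z).

Need |R(x)|<1, x<0.
x=-1.19: |R|=0.2119
R=−1: 1+4/7x = −1+3/7x ⇒ -1/7x=2 ⇒ x=2/(-1/7)=-14.0000
Confirm numerically:
  x=-10.391: |R|=0.90546 <1
  x=-6.378: |R|=0.70835 <1
  x=-6.089: |R|=0.68690 <1
  x=-5.742: |R|=0.65913 <1
  x=-14.548: |R|=1.01082 >1
  x=-14.026: |R|=1.00053 >1
Stable set (-14.0000, 0).

z∈(-14.0000,0).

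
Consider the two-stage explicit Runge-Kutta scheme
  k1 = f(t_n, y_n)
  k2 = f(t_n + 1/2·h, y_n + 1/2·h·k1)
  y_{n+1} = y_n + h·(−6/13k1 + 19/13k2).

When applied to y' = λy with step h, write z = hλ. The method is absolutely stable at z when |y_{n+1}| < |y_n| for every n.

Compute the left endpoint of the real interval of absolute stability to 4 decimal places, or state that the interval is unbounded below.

Set f=λy, z=hλ:
  k1=λy_n ⇒ h·k1=z·y_n;  k2=λ(1+1/2z)y_n ⇒ h·k2=z(1+1/2z)y_n
  y_{n+1}/y_n = 1 − 6/13z + 19/13z(1+1/2z) = 1 + z + 19/26z²
  ⇒ R(z) = 1 + z + 19/26z².

Boundary: |R(x)|=1, x<0.
x=-0.87: |R|=0.6831
R=1: x+19/26x²=0 ⇒ x=−26/19=-1.3684; min R=1−1/(4·19/26)=0.6579>−1
Confirm numerically:
  x=-1.087: |R|=0.77645 <1
  x=-0.914: |R|=0.69648 <1
  x=-0.671: |R|=0.65802 <1
  x=-1.828: |R|=1.61393 >1
  x=-1.552: |R|=1.20821 >1
Stable set (-1.3684, 0).

left endpoint -1.3684.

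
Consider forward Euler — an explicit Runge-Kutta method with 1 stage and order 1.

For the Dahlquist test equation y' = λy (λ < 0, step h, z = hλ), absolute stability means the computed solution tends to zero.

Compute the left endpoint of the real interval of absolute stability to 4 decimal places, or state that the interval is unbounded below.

On y'=λy, z=hλ:
  order 1, 1-stage ⇒ R(z)=1+z
  (e.g. R(-0.84)=0.16000, |R|=0.16000)

Solve |R(x)|<1 on ℝ⁻.
x=-0.84: |R|=0.1600
|R(-1.97)|=0.9700 |R(-1.7)|=0.7000 |R(-1.18)|=0.1800
Bisect:
  x_lo=-2.4322 |R|=1.4322  x_hi=-0.1051 |R|=0.8949
  mid=-1.26863 |R|=0.26863 →hi
  mid=-1.85042 |R|=0.85042 →hi
  mid=-2.14131 |R|=1.14131 →lo
  mid=-1.99586 |R|=0.99586 →hi
  mid=-2.06859 |R|=1.06859 →lo
  mid=-2.03223 |R|=1.03223 →lo
  mid=-2.01404 |R|=1.01404 →lo
  ...
  [-2.00012,-1.99998] ⇒ x*=-2.0000
Interval (-2.0000, 0).

z* = -2.0000.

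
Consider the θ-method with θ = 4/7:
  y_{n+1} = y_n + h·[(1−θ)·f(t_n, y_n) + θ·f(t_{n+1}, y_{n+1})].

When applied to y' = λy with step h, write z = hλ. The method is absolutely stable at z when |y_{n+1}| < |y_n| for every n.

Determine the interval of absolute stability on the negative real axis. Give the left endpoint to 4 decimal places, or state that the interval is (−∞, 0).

unbounded; (−∞, 0).

Set f=λy, z=hλ:
  y_{n+1} = y_n + z·[3/7·y_n + 4/7·y_{n+1}] ⇒ (1 − 4/7z)y_{n+1} = (1 + 3/7z)y_n
  so R(z) = (1 + 3/7z)/(1 − 4/7z).

Need |R(x)|<1, x<0.
x=-0.97: |R|=0.3759
x=-2: |R|=0.0667
x=-10: |R|=0.4894
x=-100: |R|=0.7199
θ=4/7≥1/2 ⇒ |1+3/7x|<|1−4/7x| ∀x<0 ⇒ unbounded interval.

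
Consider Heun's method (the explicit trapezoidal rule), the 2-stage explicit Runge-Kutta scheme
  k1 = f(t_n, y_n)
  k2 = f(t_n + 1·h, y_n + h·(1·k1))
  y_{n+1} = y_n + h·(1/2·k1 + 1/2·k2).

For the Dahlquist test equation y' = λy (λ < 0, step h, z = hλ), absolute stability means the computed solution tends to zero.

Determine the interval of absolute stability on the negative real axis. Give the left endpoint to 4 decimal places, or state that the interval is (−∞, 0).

On y'=λy, z=hλ:
  order 2, 2-stage ⇒ R(z)=1+z+z^2/2
  (e.g. R(-0.58)=0.58820, |R|=0.58820)

Solve |R(x)|<1 on ℝ⁻.
x=-0.58: |R|=0.5882
|R(-2.13)|=1.1384 |R(-2.12)|=1.1272 |R(-1.33)|=0.5544
Bisect:
  x_lo=-2.8026 |R|=2.1246  x_hi=-0.2319 |R|=0.7950
  mid=-1.51723 |R|=0.63376 →hi
  mid=-2.15990 |R|=1.17268 →lo
  mid=-1.83856 |R|=0.85159 →hi
  mid=-1.99923 |R|=0.99923 →hi
  mid=-2.07956 |R|=1.08273 →lo
  mid=-2.03939 |R|=1.04017 →lo
  mid=-2.01931 |R|=1.01950 →lo
  mid=-2.00927 |R|=1.00931 →lo
  mid=-2.00425 |R|=1.00426 →lo
  ...
  [-2.00001,-1.99986] ⇒ x*=-2.0000
Interval (-2.0000, 0).

(-2.0000, 0).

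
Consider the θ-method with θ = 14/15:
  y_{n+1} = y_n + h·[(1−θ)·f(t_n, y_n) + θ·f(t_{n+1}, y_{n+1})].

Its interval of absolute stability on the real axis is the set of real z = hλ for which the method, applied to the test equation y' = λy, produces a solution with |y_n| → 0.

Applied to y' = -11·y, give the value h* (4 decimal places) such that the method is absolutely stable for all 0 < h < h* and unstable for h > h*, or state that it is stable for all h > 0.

interval (−∞, 0). Any h>0 works for λ=-11.

Test eqn y'=λy, z=hλ:
  y_{n+1} = y_n + z·[1/15·y_n + 14/15·y_{n+1}] ⇒ (1 − 14/15z)y_{n+1} = (1 + 1/15z)y_n
  R(z) = (1 + 1/15z)/(1 − 14/15z).

Boundary: |R(x)|=1, x<0.
x=-1.17: |R|=0.4407
x=-2: |R|=0.3023
x=-10: |R|=0.0323
x=-100: |R|=0.0601
θ=14/15≥1/2 ⇒ |1+1/15x|<|1−14/15x| ∀x<0 ⇒ stable on all of ℝ⁻.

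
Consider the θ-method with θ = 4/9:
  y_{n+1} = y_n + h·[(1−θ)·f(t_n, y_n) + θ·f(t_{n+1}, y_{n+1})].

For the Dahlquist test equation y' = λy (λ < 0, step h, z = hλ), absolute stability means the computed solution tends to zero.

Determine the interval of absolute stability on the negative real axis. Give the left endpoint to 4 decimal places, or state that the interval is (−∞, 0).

On y'=λy, z=hλ:
  y_{n+1} = y_n + z·[5/9·y_n + 4/9·y_{n+1}] ⇒ (1 − 4/9z)y_{n+1} = (1 + 5/9z)y_n
  so R(z) = (1 + 5/9z)/(1 − 4/9z).

Find x<0 with |R(x)|<1.
x=-0.57: |R|=0.5452
R=−1: 1+5/9x = −1+4/9x ⇒ -1/9x=2 ⇒ x=2/(-1/9)=-18.0000
Confirm numerically:
  x=-17.484: |R|=0.99346 <1
  x=-15.875: |R|=0.97069 <1
  x=-14.018: |R|=0.93881 <1
  x=-12.203: |R|=0.89973 <1
  x=-18.175: |R|=1.00214 >1
  x=-18.042: |R|=1.00052 >1
So |R|<1 on (-18.0000, 0).

z∈(-18.0000,0).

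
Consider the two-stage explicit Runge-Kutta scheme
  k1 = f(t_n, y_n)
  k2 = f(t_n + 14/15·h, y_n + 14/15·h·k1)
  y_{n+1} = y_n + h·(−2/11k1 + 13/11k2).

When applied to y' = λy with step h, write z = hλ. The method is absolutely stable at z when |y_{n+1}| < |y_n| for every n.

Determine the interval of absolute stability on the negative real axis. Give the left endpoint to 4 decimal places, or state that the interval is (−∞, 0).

z∈(-0.9066,0).

With y'=λy (z=hλ):
  k1=λy_n ⇒ h·k1=z·y_n;  k2=λ(1+14/15z)y_n ⇒ h·k2=z(1+14/15z)y_n
  y_{n+1}/y_n = 1 − 2/11z + 13/11z(1+14/15z) = 1 + z + 182/165z²
  Hence R(z) = 1 + z + 182/165z².

Boundary: |R(x)|=1, x<0.
x=-0.51: |R|=0.7769
R=1: x+182/165x²=0 ⇒ x=−165/182=-0.9066; min R=1−1/(4·182/165)=0.7734>−1
Confirm numerically:
  x=-0.797: |R|=0.90365 <1
  x=-0.561: |R|=0.78615 <1
  x=-0.530: |R|=0.77984 <1
  x=-1.011: |R|=1.11643 >1
  x=-0.945: |R|=1.04003 >1
Stable set (-0.9066, 0).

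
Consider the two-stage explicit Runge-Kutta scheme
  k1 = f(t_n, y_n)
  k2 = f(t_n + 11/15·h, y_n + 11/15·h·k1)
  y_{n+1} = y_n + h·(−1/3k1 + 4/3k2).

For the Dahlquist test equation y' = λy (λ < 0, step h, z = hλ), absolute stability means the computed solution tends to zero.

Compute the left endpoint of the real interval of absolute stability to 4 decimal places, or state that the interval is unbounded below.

On y'=λy, z=hλ:
  k1=λy_n ⇒ h·k1=z·y_n;  k2=λ(1+11/15z)y_n ⇒ h·k2=z(1+11/15z)y_n
  y_{n+1}/y_n = 1 − 1/3z + 4/3z(1+11/15z) = 1 + z + 44/45z²
  Hence R(z) = 1 + z + 44/45z².

Boundary: |R(x)|=1, x<0.
x=-0.35: |R|=0.7698
R=1: x+44/45x²=0 ⇒ x=−45/44=-1.0227; min R=1−1/(4·44/45)=0.7443>−1
Confirm numerically:
  x=-0.829: |R|=0.84297 <1
  x=-0.651: |R|=0.76338 <1
  x=-0.511: |R|=0.74432 <1
  x=-1.589: |R|=1.87981 >1
  x=-1.473: |R|=1.64851 >1
  x=-1.363: |R|=1.45349 >1
So |R|<1 on (-1.0227, 0).

left endpoint -1.0227.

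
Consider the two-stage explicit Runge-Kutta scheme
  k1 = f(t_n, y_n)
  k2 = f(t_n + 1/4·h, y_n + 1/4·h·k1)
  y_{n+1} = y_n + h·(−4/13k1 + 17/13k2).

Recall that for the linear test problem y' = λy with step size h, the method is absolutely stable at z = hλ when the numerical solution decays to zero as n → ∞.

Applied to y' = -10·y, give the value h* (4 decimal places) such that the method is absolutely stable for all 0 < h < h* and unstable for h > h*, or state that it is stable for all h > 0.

(-3.0588,0); λ=-10 ⇒ h* = (52/17)/10 = 0.3059.

On y'=λy, z=hλ:
  k1=λy_n ⇒ h·k1=z·y_n;  k2=λ(1+1/4z)y_n ⇒ h·k2=z(1+1/4z)y_n
  y_{n+1}/y_n = 1 − 4/13z + 17/13z(1+1/4z) = 1 + z + 17/52z²
  R(z) = 1 + z + 17/52z².

Need |R(x)|<1, x<0.
x=-0.81: |R|=0.4045
R=1: x+17/52x²=0 ⇒ x=−52/17=-3.0588; min R=1−1/(4·17/52)=0.2353>−1
Confirm numerically:
  x=-2.849: |R|=0.80457 <1
  x=-2.177: |R|=0.37240 <1
  x=-2.015: |R|=0.31238 <1
  x=-3.552: |R|=1.57269 >1
  x=-3.404: |R|=1.38413 >1
  x=-3.150: |R|=1.09389 >1
Stable set (-3.0588, 0).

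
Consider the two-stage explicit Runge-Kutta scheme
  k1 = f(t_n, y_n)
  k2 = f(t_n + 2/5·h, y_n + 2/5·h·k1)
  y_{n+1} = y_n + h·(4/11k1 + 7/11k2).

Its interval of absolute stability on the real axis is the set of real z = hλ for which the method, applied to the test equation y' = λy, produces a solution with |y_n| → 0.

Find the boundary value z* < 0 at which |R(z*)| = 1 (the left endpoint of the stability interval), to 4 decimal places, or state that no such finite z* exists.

Test eqn y'=λy, z=hλ:
  k1=λy_n ⇒ h·k1=z·y_n;  k2=λ(1+2/5z)y_n ⇒ h·k2=z(1+2/5z)y_n
  y_{n+1}/y_n = 1 + 4/11z + 7/11z(1+2/5z) = 1 + z + 14/55z²
  so R(z) = 1 + z + 14/55z².

Find x<0 with |R(x)|<1.
x=-1.55: |R|=0.0615
R=1: x+14/55x²=0 ⇒ x=−55/14=-3.9286; min R=1−1/(4·14/55)=0.0179>−1
Confirm numerically:
  x=-3.035: |R|=0.30968 <1
  x=-3.028: |R|=0.30587 <1
  x=-2.692: |R|=0.15266 <1
  x=-1.671: |R|=0.03975 <1
  x=-4.385: |R|=1.50946 >1
  x=-4.052: |R|=1.12731 >1
  x=-4.027: |R|=1.10089 >1
Stable set (-3.9286, 0).

z* = -3.9286.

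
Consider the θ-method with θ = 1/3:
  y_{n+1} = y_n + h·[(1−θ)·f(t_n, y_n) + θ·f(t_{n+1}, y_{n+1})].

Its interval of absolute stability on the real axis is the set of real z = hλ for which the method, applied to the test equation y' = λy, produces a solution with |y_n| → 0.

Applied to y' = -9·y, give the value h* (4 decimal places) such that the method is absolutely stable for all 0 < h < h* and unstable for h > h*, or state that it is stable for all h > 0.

On y'=λy, z=hλ:
  y_{n+1} = y_n + z·[2/3·y_n + 1/3·y_{n+1}] ⇒ (1 − 1/3z)y_{n+1} = (1 + 2/3z)y_n
  Hence R(z) = (1 + 2/3z)/(1 − 1/3z).

Solve |R(x)|<1 on ℝ⁻.
x=-0.93: |R|=0.2901
R=−1: 1+2/3x = −1+1/3x ⇒ -1/3x=2 ⇒ x=2/(-1/3)=-6.0000
Confirm numerically:
  x=-5.744: |R|=0.97072 <1
  x=-5.247: |R|=0.90869 <1
  x=-3.458: |R|=0.60638 <1
  x=-2.432: |R|=0.34315 <1
  x=-6.574: |R|=1.05995 >1
  x=-6.376: |R|=1.04010 >1
So |R|<1 on (-6.0000, 0).

(-6.0000,0); λ=-9 ⇒ h* = (6)/9 = 0.6667.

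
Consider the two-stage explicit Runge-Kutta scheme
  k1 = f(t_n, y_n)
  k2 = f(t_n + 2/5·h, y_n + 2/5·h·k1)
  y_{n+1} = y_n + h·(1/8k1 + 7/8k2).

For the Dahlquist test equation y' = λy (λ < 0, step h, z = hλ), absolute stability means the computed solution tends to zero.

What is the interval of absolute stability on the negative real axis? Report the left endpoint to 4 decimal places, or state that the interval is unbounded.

(-2.8571, 0).

Set f=λy, z=hλ:
  k1=λy_n ⇒ h·k1=z·y_n;  k2=λ(1+2/5z)y_n ⇒ h·k2=z(1+2/5z)y_n
  y_{n+1}/y_n = 1 + 1/8z + 7/8z(1+2/5z) = 1 + z + 7/20z²
  so R(z) = 1 + z + 7/20z².

Find x<0 with |R(x)|<1.
x=-0.31: |R|=0.7236
R=1: x+7/20x²=0 ⇒ x=−20/7=-2.8571; min R=1−1/(4·7/20)=0.2857>−1
Confirm numerically:
  x=-2.329: |R|=0.56948 <1
  x=-1.321: |R|=0.28976 <1
  x=-1.291: |R|=0.29234 <1
  x=-1.245: |R|=0.29751 <1
  x=-3.008: |R|=1.15882 >1
  x=-2.927: |R|=1.07157 >1
Stable set (-2.8571, 0).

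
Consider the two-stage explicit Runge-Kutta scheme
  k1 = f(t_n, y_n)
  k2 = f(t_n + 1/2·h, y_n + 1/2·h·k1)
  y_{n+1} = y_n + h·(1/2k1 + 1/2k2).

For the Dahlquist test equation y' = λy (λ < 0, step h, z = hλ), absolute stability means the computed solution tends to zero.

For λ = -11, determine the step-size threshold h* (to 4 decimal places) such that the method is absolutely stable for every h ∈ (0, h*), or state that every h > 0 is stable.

With y'=λy (z=hλ):
  k1=λy_n ⇒ h·k1=z·y_n;  k2=λ(1+1/2z)y_n ⇒ h·k2=z(1+1/2z)y_n
  y_{n+1}/y_n = 1 + 1/2z + 1/2z(1+1/2z) = 1 + z + 1/4z²
  Hence R(z) = 1 + z + 1/4z².

Solve |R(x)|<1 on ℝ⁻.
x=-1.22: |R|=0.1521
R=1: x+1/4x²=0 ⇒ x=−4=-4.0000; min R=1−1/(4·1/4)=0.0000>−1
Confirm numerically:
  x=-2.921: |R|=0.21206 <1
  x=-2.417: |R|=0.04347 <1
  x=-2.376: |R|=0.03534 <1
  x=-2.270: |R|=0.01823 <1
  x=-4.534: |R|=1.60529 >1
  x=-4.199: |R|=1.20890 >1
  x=-4.172: |R|=1.17940 >1
So |R|<1 on (-4.0000, 0).

(-4.0000,0); λ=-11 ⇒ h* = (4)/11 = 0.3636.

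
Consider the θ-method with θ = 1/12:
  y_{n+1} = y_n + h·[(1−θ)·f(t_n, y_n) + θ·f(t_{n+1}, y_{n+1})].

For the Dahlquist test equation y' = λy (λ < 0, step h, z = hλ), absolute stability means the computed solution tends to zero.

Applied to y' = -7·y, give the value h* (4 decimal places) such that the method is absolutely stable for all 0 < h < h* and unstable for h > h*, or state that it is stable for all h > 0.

(-2.4000,0); λ=-7 ⇒ h* = (12/5)/7 = 0.3429.

Test eqn y'=λy, z=hλ:
  y_{n+1} = y_n + z·[11/12·y_n + 1/12·y_{n+1}] ⇒ (1 − 1/12z)y_{n+1} = (1 + 11/12z)y_n
  R(z) = (1 + 11/12z)/(1 − 1/12z).

Boundary: |R(x)|=1, x<0.
x=-0.64: |R|=0.3924
R=−1: 1+11/12x = −1+1/12x ⇒ -5/6x=2 ⇒ x=2/(-5/6)=-2.4000
Confirm numerically:
  x=-2.033: |R|=0.73847 <1
  x=-1.682: |R|=0.47522 <1
  x=-1.587: |R|=0.40163 <1
  x=-1.210: |R|=0.09917 <1
  x=-2.977: |R|=1.38526 >1
  x=-2.908: |R|=1.34076 >1
  x=-2.575: |R|=1.12007 >1
So |R|<1 on (-2.4000, 0).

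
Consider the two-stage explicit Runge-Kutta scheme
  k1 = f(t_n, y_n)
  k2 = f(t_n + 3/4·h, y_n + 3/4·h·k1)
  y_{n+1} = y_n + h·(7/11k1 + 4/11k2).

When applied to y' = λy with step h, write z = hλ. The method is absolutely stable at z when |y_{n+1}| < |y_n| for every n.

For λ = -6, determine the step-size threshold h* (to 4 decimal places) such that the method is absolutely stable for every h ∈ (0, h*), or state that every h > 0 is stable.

(-3.6667,0); λ=-6 ⇒ h* = (11/3)/6 = 0.6111.

Set f=λy, z=hλ:
  k1=λy_n ⇒ h·k1=z·y_n;  k2=λ(1+3/4z)y_n ⇒ h·k2=z(1+3/4z)y_n
  y_{n+1}/y_n = 1 + 7/11z + 4/11z(1+3/4z) = 1 + z + 3/11z²
  ⇒ R(z) = 1 + z + 3/11z².

Need |R(x)|<1, x<0.
x=-0.74: |R|=0.4093
R=1: x+3/11x²=0 ⇒ x=−11/3=-3.6667; min R=1−1/(4·3/11)=0.0833>−1
Confirm numerically:
  x=-2.760: |R|=0.31753 <1
  x=-2.652: |R|=0.26612 <1
  x=-1.898: |R|=0.08447 <1
  x=-1.487: |R|=0.11605 <1
  x=-4.178: |R|=1.58264 >1
  x=-3.976: |R|=1.33543 >1
  x=-3.781: |R|=1.11790 >1
So |R|<1 on (-3.6667, 0).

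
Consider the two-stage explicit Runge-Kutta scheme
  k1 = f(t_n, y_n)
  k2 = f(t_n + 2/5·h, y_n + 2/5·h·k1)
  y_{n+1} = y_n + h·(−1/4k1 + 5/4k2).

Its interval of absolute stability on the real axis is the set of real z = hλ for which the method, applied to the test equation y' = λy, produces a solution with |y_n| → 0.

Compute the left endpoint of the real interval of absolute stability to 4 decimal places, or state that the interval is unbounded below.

On y'=λy, z=hλ:
  k1=λy_n ⇒ h·k1=z·y_n;  k2=λ(1+2/5z)y_n ⇒ h·k2=z(1+2/5z)y_n
  y_{n+1}/y_n = 1 − 1/4z + 5/4z(1+2/5z) = 1 + z + 1/2z²
  so R(z) = 1 + z + 1/2z².

Boundary: |R(x)|=1, x<0.
x=-0.38: |R|=0.6922
R=1: x+1/2x²=0 ⇒ x=−2=-2.0000; min R=1−1/(4·1/2)=0.5000>−1
Confirm numerically:
  x=-1.673: |R|=0.72646 <1
  x=-1.495: |R|=0.62251 <1
  x=-1.413: |R|=0.58528 <1
  x=-2.312: |R|=1.36067 >1
  x=-2.282: |R|=1.32176 >1
Interval (-2.0000, 0).

left endpoint -2.0000.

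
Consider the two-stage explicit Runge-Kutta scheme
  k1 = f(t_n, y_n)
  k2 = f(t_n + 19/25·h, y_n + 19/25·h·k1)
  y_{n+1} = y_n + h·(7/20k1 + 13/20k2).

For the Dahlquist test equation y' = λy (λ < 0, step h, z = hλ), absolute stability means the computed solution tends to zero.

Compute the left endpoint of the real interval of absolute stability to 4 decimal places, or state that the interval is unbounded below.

With y'=λy (z=hλ):
  k1=λy_n ⇒ h·k1=z·y_n;  k2=λ(1+19/25z)y_n ⇒ h·k2=z(1+19/25z)y_n
  y_{n+1}/y_n = 1 + 7/20z + 13/20z(1+19/25z) = 1 + z + 247/500z²
  so R(z) = 1 + z + 247/500z².

Boundary: |R(x)|=1, x<0.
x=-1.55: |R|=0.6368
R=1: x+247/500x²=0 ⇒ x=−500/247=-2.0243; min R=1−1/(4·247/500)=0.4939>−1
Confirm numerically:
  x=-1.708: |R|=0.73313 <1
  x=-1.438: |R|=0.58351 <1
  x=-1.306: |R|=0.53658 <1
  x=-2.387: |R|=1.42770 >1
  x=-2.235: |R|=1.23264 >1
  x=-2.182: |R|=1.17000 >1
So |R|<1 on (-2.0243, 0).

left endpoint -2.0243.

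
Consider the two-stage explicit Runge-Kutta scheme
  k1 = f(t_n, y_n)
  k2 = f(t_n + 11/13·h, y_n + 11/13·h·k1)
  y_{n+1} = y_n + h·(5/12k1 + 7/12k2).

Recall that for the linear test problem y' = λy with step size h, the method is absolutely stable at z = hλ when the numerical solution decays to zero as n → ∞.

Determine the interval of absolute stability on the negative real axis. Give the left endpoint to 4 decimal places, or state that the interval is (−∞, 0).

Set f=λy, z=hλ:
  k1=λy_n ⇒ h·k1=z·y_n;  k2=λ(1+11/13z)y_n ⇒ h·k2=z(1+11/13z)y_n
  y_{n+1}/y_n = 1 + 5/12z + 7/12z(1+11/13z) = 1 + z + 77/156z²
  Hence R(z) = 1 + z + 77/156z².

Solve |R(x)|<1 on ℝ⁻.
x=-0.9: |R|=0.4998
R=1: x+77/156x²=0 ⇒ x=−156/77=-2.0260; min R=1−1/(4·77/156)=0.4935>−1
Confirm numerically:
  x=-1.950: |R|=0.92688 <1
  x=-1.676: |R|=0.71048 <1
  x=-1.475: |R|=0.59887 <1
  x=-2.498: |R|=1.58200 >1
  x=-2.101: |R|=1.07780 >1
Interval (-2.0260, 0).

z∈(-2.0260,0).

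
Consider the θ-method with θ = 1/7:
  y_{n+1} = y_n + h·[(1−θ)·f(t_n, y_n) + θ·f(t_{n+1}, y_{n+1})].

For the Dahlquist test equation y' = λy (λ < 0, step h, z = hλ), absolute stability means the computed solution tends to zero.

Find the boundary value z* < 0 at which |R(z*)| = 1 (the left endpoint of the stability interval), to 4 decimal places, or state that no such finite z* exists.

Test eqn y'=λy, z=hλ:
  y_{n+1} = y_n + z·[6/7·y_n + 1/7·y_{n+1}] ⇒ (1 − 1/7z)y_{n+1} = (1 + 6/7z)y_n
  Hence R(z) = (1 + 6/7z)/(1 − 1/7z).

Boundary: |R(x)|=1, x<0.
x=-0.57: |R|=0.4729
R=−1: 1+6/7x = −1+1/7x ⇒ -5/7x=2 ⇒ x=2/(-5/7)=-2.8000
Confirm numerically:
  x=-2.339: |R|=0.75319 <1
  x=-2.322: |R|=0.74362 <1
  x=-2.202: |R|=0.67507 <1
  x=-1.385: |R|=0.15623 <1
  x=-2.980: |R|=1.09018 >1
  x=-2.862: |R|=1.03143 >1
Interval (-2.8000, 0).

z* = -2.8000.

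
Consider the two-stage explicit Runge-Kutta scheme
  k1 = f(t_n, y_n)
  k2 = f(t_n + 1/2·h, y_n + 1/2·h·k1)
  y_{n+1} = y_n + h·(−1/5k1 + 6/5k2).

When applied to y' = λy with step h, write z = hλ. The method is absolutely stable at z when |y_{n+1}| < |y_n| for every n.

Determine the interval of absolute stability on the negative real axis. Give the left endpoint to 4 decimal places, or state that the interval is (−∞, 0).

z∈(-1.6667,0).

Test eqn y'=λy, z=hλ:
  k1=λy_n ⇒ h·k1=z·y_n;  k2=λ(1+1/2z)y_n ⇒ h·k2=z(1+1/2z)y_n
  y_{n+1}/y_n = 1 − 1/5z + 6/5z(1+1/2z) = 1 + z + 3/5z²
  R(z) = 1 + z + 3/5z².

Find x<0 with |R(x)|<1.
x=-1.23: |R|=0.6777
R=1: x+3/5x²=0 ⇒ x=−5/3=-1.6667; min R=1−1/(4·3/5)=0.5833>−1
Confirm numerically:
  x=-1.527: |R|=0.87204 <1
  x=-0.880: |R|=0.58464 <1
  x=-0.716: |R|=0.59159 <1
  x=-1.876: |R|=1.23563 >1
  x=-1.823: |R|=1.17100 >1
  x=-1.804: |R|=1.14865 >1
So |R|<1 on (-1.6667, 0).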